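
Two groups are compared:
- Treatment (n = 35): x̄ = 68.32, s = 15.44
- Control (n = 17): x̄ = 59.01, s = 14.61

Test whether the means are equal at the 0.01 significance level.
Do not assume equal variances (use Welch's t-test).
Welch's two-sample t-test:
H₀: μ₁ = μ₂
H₁: μ₁ ≠ μ₂
s₁²/n₁ = 15.44²/35 = 6.8112,  s₂²/n₂ = 14.61²/17 = 12.5560
SE = √(s₁²/n₁ + s₂²/n₂) = √(6.8112 + 12.5560) = 4.4008
df (Welch-Satterthwaite) = (s₁²/n₁ + s₂²/n₂)² / [(s₁²/n₁)²/(n₁-1) + (s₂²/n₂)²/(n₂-1)] ≈ 33.44
t = (x̄₁ - x̄₂) / SE = (68.32 - 59.01) / 4.4008 = 9.31 / 4.4008 = 2.116
p-value = 0.0419

Since p-value > α = 0.01, we fail to reject H₀.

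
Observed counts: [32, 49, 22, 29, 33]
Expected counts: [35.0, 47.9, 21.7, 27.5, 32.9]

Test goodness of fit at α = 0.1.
Chi-square goodness of fit test:
H₀: observed counts match expected distribution
H₁: observed counts differ from expected distribution
df = k - 1 = 4
χ² = Σ(O - E)²/E
   = (32 - 35.0)²/35.0 + (49 - 47.9)²/47.9 + (22 - 21.7)²/21.7 + (29 - 27.5)²/27.5 + (33 - 32.9)²/32.9
   = 0.257 + 0.025 + 0.004 + 0.082 + 0.000
   = 0.37
p-value = 0.9850

Since p-value > α = 0.1, we fail to reject H₀.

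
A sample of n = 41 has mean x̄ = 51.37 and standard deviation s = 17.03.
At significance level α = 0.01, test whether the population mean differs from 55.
One-sample t-test:
H₀: μ = 55
H₁: μ ≠ 55
df = n - 1 = 40
t = (x̄ - μ₀) / (s/√n) = (51.37 - 55) / (17.03/√41) = -1.365
p-value = 0.1799

Since p-value > α = 0.01, we fail to reject H₀.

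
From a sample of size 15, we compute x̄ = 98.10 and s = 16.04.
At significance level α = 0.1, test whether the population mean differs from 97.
One-sample t-test:
H₀: μ = 97
H₁: μ ≠ 97
df = n - 1 = 14
t = (x̄ - μ₀) / (s/√n) = (98.10 - 97) / (16.04/√15) = 0.266
p-value = 0.7944

Since p-value > α = 0.1, we fail to reject H₀.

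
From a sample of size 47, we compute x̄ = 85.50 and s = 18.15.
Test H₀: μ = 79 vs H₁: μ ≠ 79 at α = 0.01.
One-sample t-test:
H₀: μ = 79
H₁: μ ≠ 79
df = n - 1 = 46
t = (x̄ - μ₀) / (s/√n) = (85.50 - 79) / (18.15/√47) = 2.455
p-value = 0.0179

Since p-value > α = 0.01, we fail to reject H₀.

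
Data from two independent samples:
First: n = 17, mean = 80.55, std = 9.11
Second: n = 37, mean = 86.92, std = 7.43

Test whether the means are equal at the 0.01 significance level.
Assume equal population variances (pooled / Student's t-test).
Student's two-sample t-test (equal variances):
H₀: μ₁ = μ₂
H₁: μ₁ ≠ μ₂
df = n₁ + n₂ - 2 = 52
Pooled variance s_p² = [(n₁-1)s₁² + (n₂-1)s₂²] / (n₁ + n₂ - 2) = [(16)(9.11²) + (36)(7.43²)] / 52 = 63.7548
SE = √(s_p²(1/n₁ + 1/n₂)) = √(63.7548 × (1/17 + 1/37)) = 2.3395
t = (x̄₁ - x̄₂) / SE = (80.55 - 86.92) / 2.3395 = -6.37 / 2.3395 = -2.723
p-value = 0.0088

Since p-value < α = 0.01, we reject H₀.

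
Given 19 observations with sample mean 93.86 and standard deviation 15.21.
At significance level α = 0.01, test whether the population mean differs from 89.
One-sample t-test:
H₀: μ = 89
H₁: μ ≠ 89
df = n - 1 = 18
t = (x̄ - μ₀) / (s/√n) = (93.86 - 89) / (15.21/√19) = 1.393
p-value = 0.1807

Since p-value > α = 0.01, we fail to reject H₀.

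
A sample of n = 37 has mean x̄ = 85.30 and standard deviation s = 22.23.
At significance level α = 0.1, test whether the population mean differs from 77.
One-sample t-test:
H₀: μ = 77
H₁: μ ≠ 77
df = n - 1 = 36
t = (x̄ - μ₀) / (s/√n) = (85.30 - 77) / (22.23/√37) = 2.271
p-value = 0.0292

Since p-value < α = 0.1, we reject H₀.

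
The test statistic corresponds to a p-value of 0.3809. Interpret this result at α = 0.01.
Since p = 0.3809 > α = 0.01, fail to reject H₀.
There is insufficient evidence to reject the null hypothesis; the result is not statistically significant at the 0.01 level.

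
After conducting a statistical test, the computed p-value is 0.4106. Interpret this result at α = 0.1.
Since p = 0.4106 > α = 0.1, fail to reject H₀.
There is insufficient evidence to reject the null hypothesis; the result is not statistically significant at the 0.1 level.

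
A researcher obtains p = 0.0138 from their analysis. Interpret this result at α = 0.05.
Since p = 0.0138 < α = 0.05, reject H₀.
There is sufficient evidence to reject the null hypothesis; the result is statistically significant at the 0.05 level.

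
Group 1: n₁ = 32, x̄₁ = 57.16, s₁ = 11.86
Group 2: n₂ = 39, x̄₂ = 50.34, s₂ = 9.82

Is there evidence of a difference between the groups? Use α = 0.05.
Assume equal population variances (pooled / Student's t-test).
Student's two-sample t-test (equal variances):
H₀: μ₁ = μ₂
H₁: μ₁ ≠ μ₂
df = n₁ + n₂ - 2 = 69
Pooled variance s_p² = [(n₁-1)s₁² + (n₂-1)s₂²] / (n₁ + n₂ - 2) = [(31)(11.86²) + (38)(9.82²)] / 69 = 116.3026
SE = √(s_p²(1/n₁ + 1/n₂)) = √(116.3026 × (1/32 + 1/39)) = 2.5723
t = (x̄₁ - x̄₂) / SE = (57.16 - 50.34) / 2.5723 = 6.82 / 2.5723 = 2.651
p-value = 0.0099

Since p-value < α = 0.05, we reject H₀.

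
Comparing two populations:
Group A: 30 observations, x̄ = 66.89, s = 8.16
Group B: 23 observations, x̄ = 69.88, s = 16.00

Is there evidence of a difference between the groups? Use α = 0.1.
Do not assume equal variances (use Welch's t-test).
Welch's two-sample t-test:
H₀: μ₁ = μ₂
H₁: μ₁ ≠ μ₂
s₁²/n₁ = 8.16²/30 = 2.2195,  s₂²/n₂ = 16.00²/23 = 11.1304
SE = √(s₁²/n₁ + s₂²/n₂) = √(2.2195 + 11.1304) = 3.6538
df (Welch-Satterthwaite) = (s₁²/n₁ + s₂²/n₂)² / [(s₁²/n₁)²/(n₁-1) + (s₂²/n₂)²/(n₂-1)] ≈ 30.72
t = (x̄₁ - x̄₂) / SE = (66.89 - 69.88) / 3.6538 = -2.99 / 3.6538 = -0.818
p-value = 0.4195

Since p-value > α = 0.1, we fail to reject H₀.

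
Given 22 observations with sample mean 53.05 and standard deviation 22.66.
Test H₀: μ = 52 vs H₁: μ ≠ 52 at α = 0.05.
One-sample t-test:
H₀: μ = 52
H₁: μ ≠ 52
df = n - 1 = 21
t = (x̄ - μ₀) / (s/√n) = (53.05 - 52) / (22.66/√22) = 0.217
p-value = 0.8300

Since p-value > α = 0.05, we fail to reject H₀.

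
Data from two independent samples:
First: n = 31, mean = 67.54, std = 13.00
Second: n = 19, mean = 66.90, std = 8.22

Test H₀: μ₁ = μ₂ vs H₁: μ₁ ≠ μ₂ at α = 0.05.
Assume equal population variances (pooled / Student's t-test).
Student's two-sample t-test (equal variances):
H₀: μ₁ = μ₂
H₁: μ₁ ≠ μ₂
df = n₁ + n₂ - 2 = 48
Pooled variance s_p² = [(n₁-1)s₁² + (n₂-1)s₂²] / (n₁ + n₂ - 2) = [(30)(13.00²) + (18)(8.22²)] / 48 = 130.9632
SE = √(s_p²(1/n₁ + 1/n₂)) = √(130.9632 × (1/31 + 1/19)) = 3.3343
t = (x̄₁ - x̄₂) / SE = (67.54 - 66.90) / 3.3343 = 0.64 / 3.3343 = 0.192
p-value = 0.8486

Since p-value > α = 0.05, we fail to reject H₀.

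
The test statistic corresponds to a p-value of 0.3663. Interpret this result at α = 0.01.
Since p = 0.3663 > α = 0.01, fail to reject H₀.
There is insufficient evidence to reject the null hypothesis; the result is not statistically significant at the 0.01 level.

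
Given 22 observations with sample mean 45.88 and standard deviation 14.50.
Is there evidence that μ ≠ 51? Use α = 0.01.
One-sample t-test:
H₀: μ = 51
H₁: μ ≠ 51
df = n - 1 = 21
t = (x̄ - μ₀) / (s/√n) = (45.88 - 51) / (14.50/√22) = -1.656
p-value = 0.1125

Since p-value > α = 0.01, we fail to reject H₀.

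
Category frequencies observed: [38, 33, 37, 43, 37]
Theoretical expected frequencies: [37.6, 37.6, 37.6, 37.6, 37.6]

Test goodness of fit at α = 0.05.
Chi-square goodness of fit test:
H₀: observed counts match expected distribution
H₁: observed counts differ from expected distribution
df = k - 1 = 4
χ² = Σ(O - E)²/E
   = (38 - 37.6)²/37.6 + (33 - 37.6)²/37.6 + (37 - 37.6)²/37.6 + (43 - 37.6)²/37.6 + (37 - 37.6)²/37.6
   = 0.004 + 0.563 + 0.010 + 0.776 + 0.010
   = 1.36
p-value = 0.8508

Since p-value > α = 0.05, we fail to reject H₀.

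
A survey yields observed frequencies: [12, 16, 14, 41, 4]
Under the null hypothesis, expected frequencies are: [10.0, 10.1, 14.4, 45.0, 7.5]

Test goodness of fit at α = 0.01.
Chi-square goodness of fit test:
H₀: observed counts match expected distribution
H₁: observed counts differ from expected distribution
df = k - 1 = 4
χ² = Σ(O - E)²/E
   = (12 - 10.0)²/10.0 + (16 - 10.1)²/10.1 + (14 - 14.4)²/14.4 + (41 - 45.0)²/45.0 + (4 - 7.5)²/7.5
   = 0.400 + 3.447 + 0.011 + 0.356 + 1.633
   = 5.85
p-value = 0.2109

Since p-value > α = 0.01, we fail to reject H₀.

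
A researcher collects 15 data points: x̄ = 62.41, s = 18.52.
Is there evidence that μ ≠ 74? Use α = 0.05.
One-sample t-test:
H₀: μ = 74
H₁: μ ≠ 74
df = n - 1 = 14
t = (x̄ - μ₀) / (s/√n) = (62.41 - 74) / (18.52/√15) = -2.424
p-value = 0.0295

Since p-value < α = 0.05, we reject H₀.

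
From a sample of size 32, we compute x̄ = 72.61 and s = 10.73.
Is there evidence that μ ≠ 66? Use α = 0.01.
One-sample t-test:
H₀: μ = 66
H₁: μ ≠ 66
df = n - 1 = 31
t = (x̄ - μ₀) / (s/√n) = (72.61 - 66) / (10.73/√32) = 3.485
p-value = 0.0015

Since p-value < α = 0.01, we reject H₀.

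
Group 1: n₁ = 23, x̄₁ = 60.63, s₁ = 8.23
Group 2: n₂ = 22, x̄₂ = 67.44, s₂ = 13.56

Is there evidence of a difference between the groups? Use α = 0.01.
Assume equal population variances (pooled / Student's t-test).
Student's two-sample t-test (equal variances):
H₀: μ₁ = μ₂
H₁: μ₁ ≠ μ₂
df = n₁ + n₂ - 2 = 43
Pooled variance s_p² = [(n₁-1)s₁² + (n₂-1)s₂²] / (n₁ + n₂ - 2) = [(22)(8.23²) + (21)(13.56²)] / 43 = 124.4528
SE = √(s_p²(1/n₁ + 1/n₂)) = √(124.4528 × (1/23 + 1/22)) = 3.3269
t = (x̄₁ - x̄₂) / SE = (60.63 - 67.44) / 3.3269 = -6.81 / 3.3269 = -2.047
p-value = 0.0468

Since p-value > α = 0.01, we fail to reject H₀.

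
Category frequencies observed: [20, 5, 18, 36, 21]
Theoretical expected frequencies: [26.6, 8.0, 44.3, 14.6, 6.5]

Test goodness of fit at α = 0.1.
Chi-square goodness of fit test:
H₀: observed counts match expected distribution
H₁: observed counts differ from expected distribution
df = k - 1 = 4
χ² = Σ(O - E)²/E
   = (20 - 26.6)²/26.6 + (5 - 8.0)²/8.0 + (18 - 44.3)²/44.3 + (36 - 14.6)²/14.6 + (21 - 6.5)²/6.5
   = 1.638 + 1.125 + 15.614 + 31.367 + 32.346
   = 82.09
p-value < 0.0001

Since p-value < α = 0.1, we reject H₀.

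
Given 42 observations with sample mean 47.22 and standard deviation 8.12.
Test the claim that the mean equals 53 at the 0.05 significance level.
One-sample t-test:
H₀: μ = 53
H₁: μ ≠ 53
df = n - 1 = 41
t = (x̄ - μ₀) / (s/√n) = (47.22 - 53) / (8.12/√42) = -4.613
p-value < 0.0001

Since p-value < α = 0.05, we reject H₀.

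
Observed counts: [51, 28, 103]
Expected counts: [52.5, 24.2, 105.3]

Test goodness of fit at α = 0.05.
Chi-square goodness of fit test:
H₀: observed counts match expected distribution
H₁: observed counts differ from expected distribution
df = k - 1 = 2
χ² = Σ(O - E)²/E
   = (51 - 52.5)²/52.5 + (28 - 24.2)²/24.2 + (103 - 105.3)²/105.3
   = 0.043 + 0.597 + 0.050
   = 0.69
p-value = 0.7083

Since p-value > α = 0.05, we fail to reject H₀.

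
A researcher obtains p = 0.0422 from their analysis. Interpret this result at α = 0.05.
Since p = 0.0422 < α = 0.05, reject H₀.
There is sufficient evidence to reject the null hypothesis; the result is statistically significant at the 0.05 level.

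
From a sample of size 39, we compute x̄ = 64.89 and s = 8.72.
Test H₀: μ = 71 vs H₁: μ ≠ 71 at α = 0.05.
One-sample t-test:
H₀: μ = 71
H₁: μ ≠ 71
df = n - 1 = 38
t = (x̄ - μ₀) / (s/√n) = (64.89 - 71) / (8.72/√39) = -4.376
p-value = 0.0001

Since p-value < α = 0.05, we reject H₀.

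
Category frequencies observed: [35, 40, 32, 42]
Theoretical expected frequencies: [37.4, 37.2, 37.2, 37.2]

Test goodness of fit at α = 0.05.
Chi-square goodness of fit test:
H₀: observed counts match expected distribution
H₁: observed counts differ from expected distribution
df = k - 1 = 3
χ² = Σ(O - E)²/E
   = (35 - 37.4)²/37.4 + (40 - 37.2)²/37.2 + (32 - 37.2)²/37.2 + (42 - 37.2)²/37.2
   = 0.154 + 0.211 + 0.727 + 0.619
   = 1.71
p-value = 0.6345

Since p-value > α = 0.05, we fail to reject H₀.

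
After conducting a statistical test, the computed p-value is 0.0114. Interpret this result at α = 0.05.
Since p = 0.0114 < α = 0.05, reject H₀.
There is sufficient evidence to reject the null hypothesis; the result is statistically significant at the 0.05 level.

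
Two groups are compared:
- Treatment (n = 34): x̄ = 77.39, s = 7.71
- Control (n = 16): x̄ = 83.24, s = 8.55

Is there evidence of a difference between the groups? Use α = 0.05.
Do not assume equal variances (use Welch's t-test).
Welch's two-sample t-test:
H₀: μ₁ = μ₂
H₁: μ₁ ≠ μ₂
s₁²/n₁ = 7.71²/34 = 1.7484,  s₂²/n₂ = 8.55²/16 = 4.5689
SE = √(s₁²/n₁ + s₂²/n₂) = √(1.7484 + 4.5689) = 2.5134
df (Welch-Satterthwaite) = (s₁²/n₁ + s₂²/n₂)² / [(s₁²/n₁)²/(n₁-1) + (s₂²/n₂)²/(n₂-1)] ≈ 26.89
t = (x̄₁ - x̄₂) / SE = (77.39 - 83.24) / 2.5134 = -5.85 / 2.5134 = -2.328
p-value = 0.0277

Since p-value < α = 0.05, we reject H₀.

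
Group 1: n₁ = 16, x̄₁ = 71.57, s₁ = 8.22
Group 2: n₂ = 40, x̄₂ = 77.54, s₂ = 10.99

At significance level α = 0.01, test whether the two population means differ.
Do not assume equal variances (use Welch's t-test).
Welch's two-sample t-test:
H₀: μ₁ = μ₂
H₁: μ₁ ≠ μ₂
s₁²/n₁ = 8.22²/16 = 4.2230,  s₂²/n₂ = 10.99²/40 = 3.0195
SE = √(s₁²/n₁ + s₂²/n₂) = √(4.2230 + 3.0195) = 2.6912
df (Welch-Satterthwaite) = (s₁²/n₁ + s₂²/n₂)² / [(s₁²/n₁)²/(n₁-1) + (s₂²/n₂)²/(n₂-1)] ≈ 36.87
t = (x̄₁ - x̄₂) / SE = (71.57 - 77.54) / 2.6912 = -5.97 / 2.6912 = -2.218
p-value = 0.0328

Since p-value > α = 0.01, we fail to reject H₀.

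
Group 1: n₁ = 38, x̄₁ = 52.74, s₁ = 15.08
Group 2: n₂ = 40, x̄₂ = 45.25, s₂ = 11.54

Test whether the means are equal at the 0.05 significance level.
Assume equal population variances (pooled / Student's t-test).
Student's two-sample t-test (equal variances):
H₀: μ₁ = μ₂
H₁: μ₁ ≠ μ₂
df = n₁ + n₂ - 2 = 76
Pooled variance s_p² = [(n₁-1)s₁² + (n₂-1)s₂²] / (n₁ + n₂ - 2) = [(37)(15.08²) + (39)(11.54²)] / 76 = 179.0491
SE = √(s_p²(1/n₁ + 1/n₂)) = √(179.0491 × (1/38 + 1/40)) = 3.0312
t = (x̄₁ - x̄₂) / SE = (52.74 - 45.25) / 3.0312 = 7.49 / 3.0312 = 2.471
p-value = 0.0157

Since p-value < α = 0.05, we reject H₀.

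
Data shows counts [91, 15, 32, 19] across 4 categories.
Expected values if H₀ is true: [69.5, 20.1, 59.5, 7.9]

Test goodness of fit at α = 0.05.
Chi-square goodness of fit test:
H₀: observed counts match expected distribution
H₁: observed counts differ from expected distribution
df = k - 1 = 3
χ² = Σ(O - E)²/E
   = (91 - 69.5)²/69.5 + (15 - 20.1)²/20.1 + (32 - 59.5)²/59.5 + (19 - 7.9)²/7.9
   = 6.651 + 1.294 + 12.710 + 15.596
   = 36.25
p-value < 0.0001

Since p-value < α = 0.05, we reject H₀.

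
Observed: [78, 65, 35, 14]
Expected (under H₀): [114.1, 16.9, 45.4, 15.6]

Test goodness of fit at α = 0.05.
Chi-square goodness of fit test:
H₀: observed counts match expected distribution
H₁: observed counts differ from expected distribution
df = k - 1 = 3
χ² = Σ(O - E)²/E
   = (78 - 114.1)²/114.1 + (65 - 16.9)²/16.9 + (35 - 45.4)²/45.4 + (14 - 15.6)²/15.6
   = 11.422 + 136.900 + 2.382 + 0.164
   = 150.87
p-value < 0.0001

Since p-value < α = 0.05, we reject H₀.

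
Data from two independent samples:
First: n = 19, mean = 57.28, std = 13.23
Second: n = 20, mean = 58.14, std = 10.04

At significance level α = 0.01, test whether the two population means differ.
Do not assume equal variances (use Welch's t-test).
Welch's two-sample t-test:
H₀: μ₁ = μ₂
H₁: μ₁ ≠ μ₂
s₁²/n₁ = 13.23²/19 = 9.2123,  s₂²/n₂ = 10.04²/20 = 5.0401
SE = √(s₁²/n₁ + s₂²/n₂) = √(9.2123 + 5.0401) = 3.7752
df (Welch-Satterthwaite) = (s₁²/n₁ + s₂²/n₂)² / [(s₁²/n₁)²/(n₁-1) + (s₂²/n₂)²/(n₂-1)] ≈ 33.57
t = (x̄₁ - x̄₂) / SE = (57.28 - 58.14) / 3.7752 = -0.86 / 3.7752 = -0.228
p-value = 0.8212

Since p-value > α = 0.01, we fail to reject H₀.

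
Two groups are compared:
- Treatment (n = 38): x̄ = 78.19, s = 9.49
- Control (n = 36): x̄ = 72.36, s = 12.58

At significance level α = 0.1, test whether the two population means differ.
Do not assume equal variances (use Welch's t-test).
Welch's two-sample t-test:
H₀: μ₁ = μ₂
H₁: μ₁ ≠ μ₂
s₁²/n₁ = 9.49²/38 = 2.3700,  s₂²/n₂ = 12.58²/36 = 4.3960
SE = √(s₁²/n₁ + s₂²/n₂) = √(2.3700 + 4.3960) = 2.6012
df (Welch-Satterthwaite) = (s₁²/n₁ + s₂²/n₂)² / [(s₁²/n₁)²/(n₁-1) + (s₂²/n₂)²/(n₂-1)] ≈ 65.03
t = (x̄₁ - x̄₂) / SE = (78.19 - 72.36) / 2.6012 = 5.83 / 2.6012 = 2.241
p-value = 0.0284

Since p-value < α = 0.1, we reject H₀.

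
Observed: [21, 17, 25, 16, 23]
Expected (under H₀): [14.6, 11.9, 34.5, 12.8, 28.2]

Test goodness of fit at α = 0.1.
Chi-square goodness of fit test:
H₀: observed counts match expected distribution
H₁: observed counts differ from expected distribution
df = k - 1 = 4
χ² = Σ(O - E)²/E
   = (21 - 14.6)²/14.6 + (17 - 11.9)²/11.9 + (25 - 34.5)²/34.5 + (16 - 12.8)²/12.8 + (23 - 28.2)²/28.2
   = 2.805 + 2.186 + 2.616 + 0.800 + 0.959
   = 9.37
p-value = 0.0526

Since p-value < α = 0.1, we reject H₀.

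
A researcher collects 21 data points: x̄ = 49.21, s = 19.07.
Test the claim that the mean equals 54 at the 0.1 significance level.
One-sample t-test:
H₀: μ = 54
H₁: μ ≠ 54
df = n - 1 = 20
t = (x̄ - μ₀) / (s/√n) = (49.21 - 54) / (19.07/√21) = -1.151
p-value = 0.2633

Since p-value > α = 0.1, we fail to reject H₀.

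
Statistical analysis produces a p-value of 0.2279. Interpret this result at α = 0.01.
Since p = 0.2279 > α = 0.01, fail to reject H₀.
There is insufficient evidence to reject the null hypothesis; the result is not statistically significant at the 0.01 level.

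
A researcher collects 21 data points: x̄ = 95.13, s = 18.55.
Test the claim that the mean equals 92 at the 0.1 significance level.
One-sample t-test:
H₀: μ = 92
H₁: μ ≠ 92
df = n - 1 = 20
t = (x̄ - μ₀) / (s/√n) = (95.13 - 92) / (18.55/√21) = 0.773
p-value = 0.4484

Since p-value > α = 0.1, we fail to reject H₀.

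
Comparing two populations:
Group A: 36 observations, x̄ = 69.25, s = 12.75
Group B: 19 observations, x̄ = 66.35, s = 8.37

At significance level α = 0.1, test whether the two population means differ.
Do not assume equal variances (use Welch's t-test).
Welch's two-sample t-test:
H₀: μ₁ = μ₂
H₁: μ₁ ≠ μ₂
s₁²/n₁ = 12.75²/36 = 4.5156,  s₂²/n₂ = 8.37²/19 = 3.6872
SE = √(s₁²/n₁ + s₂²/n₂) = √(4.5156 + 3.6872) = 2.8641
df (Welch-Satterthwaite) = (s₁²/n₁ + s₂²/n₂)² / [(s₁²/n₁)²/(n₁-1) + (s₂²/n₂)²/(n₂-1)] ≈ 50.29
t = (x̄₁ - x̄₂) / SE = (69.25 - 66.35) / 2.8641 = 2.90 / 2.8641 = 1.013
p-value = 0.3161

Since p-value > α = 0.1, we fail to reject H₀.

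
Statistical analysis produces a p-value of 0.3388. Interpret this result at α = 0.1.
Since p = 0.3388 > α = 0.1, fail to reject H₀.
There is insufficient evidence to reject the null hypothesis; the result is not statistically significant at the 0.1 level.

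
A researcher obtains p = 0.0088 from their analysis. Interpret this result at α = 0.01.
Since p = 0.0088 < α = 0.01, reject H₀.
There is sufficient evidence to reject the null hypothesis; the result is statistically significant at the 0.01 level.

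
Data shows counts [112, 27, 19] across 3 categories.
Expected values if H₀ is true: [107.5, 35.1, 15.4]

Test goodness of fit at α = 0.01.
Chi-square goodness of fit test:
H₀: observed counts match expected distribution
H₁: observed counts differ from expected distribution
df = k - 1 = 2
χ² = Σ(O - E)²/E
   = (112 - 107.5)²/107.5 + (27 - 35.1)²/35.1 + (19 - 15.4)²/15.4
   = 0.188 + 1.869 + 0.842
   = 2.90
p-value = 0.2347

Since p-value > α = 0.01, we fail to reject H₀.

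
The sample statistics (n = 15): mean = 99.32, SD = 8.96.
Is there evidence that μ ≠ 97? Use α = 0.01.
One-sample t-test:
H₀: μ = 97
H₁: μ ≠ 97
df = n - 1 = 14
t = (x̄ - μ₀) / (s/√n) = (99.32 - 97) / (8.96/√15) = 1.003
p-value = 0.3330

Since p-value > α = 0.01, we fail to reject H₀.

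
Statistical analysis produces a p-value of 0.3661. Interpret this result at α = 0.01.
Since p = 0.3661 > α = 0.01, fail to reject H₀.
There is insufficient evidence to reject the null hypothesis; the result is not statistically significant at the 0.01 level.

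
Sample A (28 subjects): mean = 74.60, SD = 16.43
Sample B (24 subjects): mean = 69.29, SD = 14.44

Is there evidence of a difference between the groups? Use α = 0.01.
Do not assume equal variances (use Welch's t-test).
Welch's two-sample t-test:
H₀: μ₁ = μ₂
H₁: μ₁ ≠ μ₂
s₁²/n₁ = 16.43²/28 = 9.6409,  s₂²/n₂ = 14.44²/24 = 8.6881
SE = √(s₁²/n₁ + s₂²/n₂) = √(9.6409 + 8.6881) = 4.2812
df (Welch-Satterthwaite) = (s₁²/n₁ + s₂²/n₂)² / [(s₁²/n₁)²/(n₁-1) + (s₂²/n₂)²/(n₂-1)] ≈ 49.96
t = (x̄₁ - x̄₂) / SE = (74.60 - 69.29) / 4.2812 = 5.31 / 4.2812 = 1.240
p-value = 0.2207

Since p-value > α = 0.01, we fail to reject H₀.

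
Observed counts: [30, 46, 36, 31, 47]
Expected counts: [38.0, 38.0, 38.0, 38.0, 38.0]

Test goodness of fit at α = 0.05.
Chi-square goodness of fit test:
H₀: observed counts match expected distribution
H₁: observed counts differ from expected distribution
df = k - 1 = 4
χ² = Σ(O - E)²/E
   = (30 - 38.0)²/38.0 + (46 - 38.0)²/38.0 + (36 - 38.0)²/38.0 + (31 - 38.0)²/38.0 + (47 - 38.0)²/38.0
   = 1.684 + 1.684 + 0.105 + 1.289 + 2.132
   = 6.89
p-value = 0.1416

Since p-value > α = 0.05, we fail to reject H₀.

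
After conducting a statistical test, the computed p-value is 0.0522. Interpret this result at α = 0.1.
Since p = 0.0522 < α = 0.1, reject H₀.
There is sufficient evidence to reject the null hypothesis; the result is statistically significant at the 0.1 level.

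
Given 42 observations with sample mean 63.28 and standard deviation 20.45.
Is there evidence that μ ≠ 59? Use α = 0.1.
One-sample t-test:
H₀: μ = 59
H₁: μ ≠ 59
df = n - 1 = 41
t = (x̄ - μ₀) / (s/√n) = (63.28 - 59) / (20.45/√42) = 1.356
p-value = 0.1824

Since p-value > α = 0.1, we fail to reject H₀.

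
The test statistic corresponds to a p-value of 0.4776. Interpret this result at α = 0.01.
Since p = 0.4776 > α = 0.01, fail to reject H₀.
There is insufficient evidence to reject the null hypothesis; the result is not statistically significant at the 0.01 level.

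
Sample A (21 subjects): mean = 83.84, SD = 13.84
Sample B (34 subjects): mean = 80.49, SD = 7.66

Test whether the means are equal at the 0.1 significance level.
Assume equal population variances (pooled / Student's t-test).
Student's two-sample t-test (equal variances):
H₀: μ₁ = μ₂
H₁: μ₁ ≠ μ₂
df = n₁ + n₂ - 2 = 53
Pooled variance s_p² = [(n₁-1)s₁² + (n₂-1)s₂²] / (n₁ + n₂ - 2) = [(20)(13.84²) + (33)(7.66²)] / 53 = 108.8152
SE = √(s_p²(1/n₁ + 1/n₂)) = √(108.8152 × (1/21 + 1/34)) = 2.8952
t = (x̄₁ - x̄₂) / SE = (83.84 - 80.49) / 2.8952 = 3.35 / 2.8952 = 1.157
p-value = 0.2524

Since p-value > α = 0.1, we fail to reject H₀.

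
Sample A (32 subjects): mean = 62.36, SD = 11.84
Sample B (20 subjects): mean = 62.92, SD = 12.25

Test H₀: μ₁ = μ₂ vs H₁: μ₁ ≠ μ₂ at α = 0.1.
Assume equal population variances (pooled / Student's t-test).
Student's two-sample t-test (equal variances):
H₀: μ₁ = μ₂
H₁: μ₁ ≠ μ₂
df = n₁ + n₂ - 2 = 50
Pooled variance s_p² = [(n₁-1)s₁² + (n₂-1)s₂²] / (n₁ + n₂ - 2) = [(31)(11.84²) + (19)(12.25²)] / 50 = 143.9388
SE = √(s_p²(1/n₁ + 1/n₂)) = √(143.9388 × (1/32 + 1/20)) = 3.4198
t = (x̄₁ - x̄₂) / SE = (62.36 - 62.92) / 3.4198 = -0.56 / 3.4198 = -0.164
p-value = 0.8706

Since p-value > α = 0.1, we fail to reject H₀.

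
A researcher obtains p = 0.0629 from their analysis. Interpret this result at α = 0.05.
Since p = 0.0629 > α = 0.05, fail to reject H₀.
There is insufficient evidence to reject the null hypothesis; the result is not statistically significant at the 0.05 level.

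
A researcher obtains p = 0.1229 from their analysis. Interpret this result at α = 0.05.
Since p = 0.1229 > α = 0.05, fail to reject H₀.
There is insufficient evidence to reject the null hypothesis; the result is not statistically significant at the 0.05 level.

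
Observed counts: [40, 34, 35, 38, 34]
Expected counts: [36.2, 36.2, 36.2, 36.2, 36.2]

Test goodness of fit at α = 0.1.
Chi-square goodness of fit test:
H₀: observed counts match expected distribution
H₁: observed counts differ from expected distribution
df = k - 1 = 4
χ² = Σ(O - E)²/E
   = (40 - 36.2)²/36.2 + (34 - 36.2)²/36.2 + (35 - 36.2)²/36.2 + (38 - 36.2)²/36.2 + (34 - 36.2)²/36.2
   = 0.399 + 0.134 + 0.040 + 0.090 + 0.134
   = 0.80
p-value = 0.9390

Since p-value > α = 0.1, we fail to reject H₀.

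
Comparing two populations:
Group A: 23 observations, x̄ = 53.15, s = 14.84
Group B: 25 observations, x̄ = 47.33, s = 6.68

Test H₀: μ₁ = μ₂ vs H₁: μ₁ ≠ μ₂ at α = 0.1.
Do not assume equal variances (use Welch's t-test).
Welch's two-sample t-test:
H₀: μ₁ = μ₂
H₁: μ₁ ≠ μ₂
s₁²/n₁ = 14.84²/23 = 9.5750,  s₂²/n₂ = 6.68²/25 = 1.7849
SE = √(s₁²/n₁ + s₂²/n₂) = √(9.5750 + 1.7849) = 3.3704
df (Welch-Satterthwaite) = (s₁²/n₁ + s₂²/n₂)² / [(s₁²/n₁)²/(n₁-1) + (s₂²/n₂)²/(n₂-1)] ≈ 30.01
t = (x̄₁ - x̄₂) / SE = (53.15 - 47.33) / 3.3704 = 5.82 / 3.3704 = 1.727
p-value = 0.0945

Since p-value < α = 0.1, we reject H₀.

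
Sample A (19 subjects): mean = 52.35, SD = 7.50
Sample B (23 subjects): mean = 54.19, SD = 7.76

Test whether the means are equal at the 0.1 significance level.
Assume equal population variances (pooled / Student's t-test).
Student's two-sample t-test (equal variances):
H₀: μ₁ = μ₂
H₁: μ₁ ≠ μ₂
df = n₁ + n₂ - 2 = 40
Pooled variance s_p² = [(n₁-1)s₁² + (n₂-1)s₂²] / (n₁ + n₂ - 2) = [(18)(7.50²) + (22)(7.76²)] / 40 = 58.4322
SE = √(s_p²(1/n₁ + 1/n₂)) = √(58.4322 × (1/19 + 1/23)) = 2.3698
t = (x̄₁ - x̄₂) / SE = (52.35 - 54.19) / 2.3698 = -1.84 / 2.3698 = -0.776
p-value = 0.4421

Since p-value > α = 0.1, we fail to reject H₀.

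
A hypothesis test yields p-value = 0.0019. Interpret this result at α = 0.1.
Since p = 0.0019 < α = 0.1, reject H₀.
There is sufficient evidence to reject the null hypothesis; the result is statistically significant at the 0.1 level.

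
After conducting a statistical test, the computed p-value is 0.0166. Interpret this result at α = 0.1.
Since p = 0.0166 < α = 0.1, reject H₀.
There is sufficient evidence to reject the null hypothesis; the result is statistically significant at the 0.1 level.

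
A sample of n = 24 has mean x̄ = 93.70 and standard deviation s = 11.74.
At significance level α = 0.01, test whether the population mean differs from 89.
One-sample t-test:
H₀: μ = 89
H₁: μ ≠ 89
df = n - 1 = 23
t = (x̄ - μ₀) / (s/√n) = (93.70 - 89) / (11.74/√24) = 1.961
p-value = 0.0621

Since p-value > α = 0.01, we fail to reject H₀.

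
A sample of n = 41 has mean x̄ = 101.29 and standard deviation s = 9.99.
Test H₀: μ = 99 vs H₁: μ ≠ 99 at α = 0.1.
One-sample t-test:
H₀: μ = 99
H₁: μ ≠ 99
df = n - 1 = 40
t = (x̄ - μ₀) / (s/√n) = (101.29 - 99) / (9.99/√41) = 1.468
p-value = 0.1500

Since p-value > α = 0.1, we fail to reject H₀.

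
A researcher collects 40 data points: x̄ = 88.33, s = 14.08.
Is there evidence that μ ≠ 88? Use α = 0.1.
One-sample t-test:
H₀: μ = 88
H₁: μ ≠ 88
df = n - 1 = 39
t = (x̄ - μ₀) / (s/√n) = (88.33 - 88) / (14.08/√40) = 0.148
p-value = 0.8829

Since p-value > α = 0.1, we fail to reject H₀.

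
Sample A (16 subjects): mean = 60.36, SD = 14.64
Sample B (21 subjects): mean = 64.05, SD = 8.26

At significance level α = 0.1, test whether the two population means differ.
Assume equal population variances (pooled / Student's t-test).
Student's two-sample t-test (equal variances):
H₀: μ₁ = μ₂
H₁: μ₁ ≠ μ₂
df = n₁ + n₂ - 2 = 35
Pooled variance s_p² = [(n₁-1)s₁² + (n₂-1)s₂²] / (n₁ + n₂ - 2) = [(15)(14.64²) + (20)(8.26²)] / 35 = 130.8427
SE = √(s_p²(1/n₁ + 1/n₂)) = √(130.8427 × (1/16 + 1/21)) = 3.7958
t = (x̄₁ - x̄₂) / SE = (60.36 - 64.05) / 3.7958 = -3.69 / 3.7958 = -0.972
p-value = 0.3377

Since p-value > α = 0.1, we fail to reject H₀.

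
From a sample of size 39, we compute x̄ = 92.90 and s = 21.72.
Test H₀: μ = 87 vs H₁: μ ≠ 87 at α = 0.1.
One-sample t-test:
H₀: μ = 87
H₁: μ ≠ 87
df = n - 1 = 38
t = (x̄ - μ₀) / (s/√n) = (92.90 - 87) / (21.72/√39) = 1.696
p-value = 0.0980

Since p-value < α = 0.1, we reject H₀.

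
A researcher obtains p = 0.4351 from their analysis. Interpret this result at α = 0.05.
Since p = 0.4351 > α = 0.05, fail to reject H₀.
There is insufficient evidence to reject the null hypothesis; the result is not statistically significant at the 0.05 level.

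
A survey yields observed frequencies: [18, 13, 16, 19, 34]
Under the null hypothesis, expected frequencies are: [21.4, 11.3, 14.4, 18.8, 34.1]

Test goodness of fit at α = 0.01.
Chi-square goodness of fit test:
H₀: observed counts match expected distribution
H₁: observed counts differ from expected distribution
df = k - 1 = 4
χ² = Σ(O - E)²/E
   = (18 - 21.4)²/21.4 + (13 - 11.3)²/11.3 + (16 - 14.4)²/14.4 + (19 - 18.8)²/18.8 + (34 - 34.1)²/34.1
   = 0.540 + 0.256 + 0.178 + 0.002 + 0.000
   = 0.98
p-value = 0.9134

Since p-value > α = 0.01, we fail to reject H₀.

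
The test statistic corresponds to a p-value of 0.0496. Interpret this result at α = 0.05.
Since p = 0.0496 < α = 0.05, reject H₀.
There is sufficient evidence to reject the null hypothesis; the result is statistically significant at the 0.05 level.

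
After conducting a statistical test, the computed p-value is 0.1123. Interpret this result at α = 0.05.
Since p = 0.1123 > α = 0.05, fail to reject H₀.
There is insufficient evidence to reject the null hypothesis; the result is not statistically significant at the 0.05 level.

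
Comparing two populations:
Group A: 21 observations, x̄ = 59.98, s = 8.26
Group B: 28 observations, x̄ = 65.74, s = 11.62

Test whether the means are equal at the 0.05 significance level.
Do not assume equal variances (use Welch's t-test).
Welch's two-sample t-test:
H₀: μ₁ = μ₂
H₁: μ₁ ≠ μ₂
s₁²/n₁ = 8.26²/21 = 3.2489,  s₂²/n₂ = 11.62²/28 = 4.8223
SE = √(s₁²/n₁ + s₂²/n₂) = √(3.2489 + 4.8223) = 2.8410
df (Welch-Satterthwaite) = (s₁²/n₁ + s₂²/n₂)² / [(s₁²/n₁)²/(n₁-1) + (s₂²/n₂)²/(n₂-1)] ≈ 46.90
t = (x̄₁ - x̄₂) / SE = (59.98 - 65.74) / 2.8410 = -5.76 / 2.8410 = -2.027
p-value = 0.0483

Since p-value < α = 0.05, we reject H₀.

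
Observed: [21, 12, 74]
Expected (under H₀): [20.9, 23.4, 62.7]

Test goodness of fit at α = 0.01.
Chi-square goodness of fit test:
H₀: observed counts match expected distribution
H₁: observed counts differ from expected distribution
df = k - 1 = 2
χ² = Σ(O - E)²/E
   = (21 - 20.9)²/20.9 + (12 - 23.4)²/23.4 + (74 - 62.7)²/62.7
   = 0.000 + 5.554 + 2.037
   = 7.59
p-value = 0.0225

Since p-value > α = 0.01, we fail to reject H₀.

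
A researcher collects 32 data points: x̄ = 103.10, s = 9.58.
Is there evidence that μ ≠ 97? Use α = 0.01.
One-sample t-test:
H₀: μ = 97
H₁: μ ≠ 97
df = n - 1 = 31
t = (x̄ - μ₀) / (s/√n) = (103.10 - 97) / (9.58/√32) = 3.602
p-value = 0.0011

Since p-value < α = 0.01, we reject H₀.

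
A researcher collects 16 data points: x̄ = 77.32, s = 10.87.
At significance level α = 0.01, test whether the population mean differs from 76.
One-sample t-test:
H₀: μ = 76
H₁: μ ≠ 76
df = n - 1 = 15
t = (x̄ - μ₀) / (s/√n) = (77.32 - 76) / (10.87/√16) = 0.486
p-value = 0.6342

Since p-value > α = 0.01, we fail to reject H₀.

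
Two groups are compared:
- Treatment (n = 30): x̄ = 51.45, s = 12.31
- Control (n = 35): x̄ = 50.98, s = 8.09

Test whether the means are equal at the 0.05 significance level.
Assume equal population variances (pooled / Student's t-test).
Student's two-sample t-test (equal variances):
H₀: μ₁ = μ₂
H₁: μ₁ ≠ μ₂
df = n₁ + n₂ - 2 = 63
Pooled variance s_p² = [(n₁-1)s₁² + (n₂-1)s₂²] / (n₁ + n₂ - 2) = [(29)(12.31²) + (34)(8.09²)] / 63 = 105.0759
SE = √(s_p²(1/n₁ + 1/n₂)) = √(105.0759 × (1/30 + 1/35)) = 2.5504
t = (x̄₁ - x̄₂) / SE = (51.45 - 50.98) / 2.5504 = 0.47 / 2.5504 = 0.184
p-value = 0.8544

Since p-value > α = 0.05, we fail to reject H₀.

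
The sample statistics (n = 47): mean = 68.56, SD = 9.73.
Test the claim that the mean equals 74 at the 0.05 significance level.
One-sample t-test:
H₀: μ = 74
H₁: μ ≠ 74
df = n - 1 = 46
t = (x̄ - μ₀) / (s/√n) = (68.56 - 74) / (9.73/√47) = -3.833
p-value = 0.0004

Since p-value < α = 0.05, we reject H₀.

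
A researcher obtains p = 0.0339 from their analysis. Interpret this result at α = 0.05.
Since p = 0.0339 < α = 0.05, reject H₀.
There is sufficient evidence to reject the null hypothesis; the result is statistically significant at the 0.05 level.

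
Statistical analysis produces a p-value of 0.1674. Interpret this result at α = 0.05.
Since p = 0.1674 > α = 0.05, fail to reject H₀.
There is insufficient evidence to reject the null hypothesis; the result is not statistically significant at the 0.05 level.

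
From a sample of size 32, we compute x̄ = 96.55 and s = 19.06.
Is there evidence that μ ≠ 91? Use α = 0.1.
One-sample t-test:
H₀: μ = 91
H₁: μ ≠ 91
df = n - 1 = 31
t = (x̄ - μ₀) / (s/√n) = (96.55 - 91) / (19.06/√32) = 1.647
p-value = 0.1096

Since p-value > α = 0.1, we fail to reject H₀.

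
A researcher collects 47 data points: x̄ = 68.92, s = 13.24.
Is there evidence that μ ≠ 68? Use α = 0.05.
One-sample t-test:
H₀: μ = 68
H₁: μ ≠ 68
df = n - 1 = 46
t = (x̄ - μ₀) / (s/√n) = (68.92 - 68) / (13.24/√47) = 0.476
p-value = 0.6361

Since p-value > α = 0.05, we fail to reject H₀.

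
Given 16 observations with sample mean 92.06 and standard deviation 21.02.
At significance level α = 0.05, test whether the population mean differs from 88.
One-sample t-test:
H₀: μ = 88
H₁: μ ≠ 88
df = n - 1 = 15
t = (x̄ - μ₀) / (s/√n) = (92.06 - 88) / (21.02/√16) = 0.773
p-value = 0.4518

Since p-value > α = 0.05, we fail to reject H₀.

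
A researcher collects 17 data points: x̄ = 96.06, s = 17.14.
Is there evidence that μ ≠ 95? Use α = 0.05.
One-sample t-test:
H₀: μ = 95
H₁: μ ≠ 95
df = n - 1 = 16
t = (x̄ - μ₀) / (s/√n) = (96.06 - 95) / (17.14/√17) = 0.255
p-value = 0.8020

Since p-value > α = 0.05, we fail to reject H₀.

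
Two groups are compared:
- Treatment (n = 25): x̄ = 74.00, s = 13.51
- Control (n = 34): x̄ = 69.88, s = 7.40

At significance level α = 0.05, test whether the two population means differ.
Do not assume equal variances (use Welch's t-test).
Welch's two-sample t-test:
H₀: μ₁ = μ₂
H₁: μ₁ ≠ μ₂
s₁²/n₁ = 13.51²/25 = 7.3008,  s₂²/n₂ = 7.40²/34 = 1.6106
SE = √(s₁²/n₁ + s₂²/n₂) = √(7.3008 + 1.6106) = 2.9852
df (Welch-Satterthwaite) = (s₁²/n₁ + s₂²/n₂)² / [(s₁²/n₁)²/(n₁-1) + (s₂²/n₂)²/(n₂-1)] ≈ 34.53
t = (x̄₁ - x̄₂) / SE = (74.00 - 69.88) / 2.9852 = 4.12 / 2.9852 = 1.380
p-value = 0.1764

Since p-value > α = 0.05, we fail to reject H₀.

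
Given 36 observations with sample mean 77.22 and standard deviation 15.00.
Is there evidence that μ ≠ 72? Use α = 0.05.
One-sample t-test:
H₀: μ = 72
H₁: μ ≠ 72
df = n - 1 = 35
t = (x̄ - μ₀) / (s/√n) = (77.22 - 72) / (15.00/√36) = 2.088
p-value = 0.0441

Since p-value < α = 0.05, we reject H₀.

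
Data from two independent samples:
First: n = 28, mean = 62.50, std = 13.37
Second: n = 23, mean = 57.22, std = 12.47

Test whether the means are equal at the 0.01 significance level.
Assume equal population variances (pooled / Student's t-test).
Student's two-sample t-test (equal variances):
H₀: μ₁ = μ₂
H₁: μ₁ ≠ μ₂
df = n₁ + n₂ - 2 = 49
Pooled variance s_p² = [(n₁-1)s₁² + (n₂-1)s₂²] / (n₁ + n₂ - 2) = [(27)(13.37²) + (22)(12.47²)] / 49 = 168.3154
SE = √(s_p²(1/n₁ + 1/n₂)) = √(168.3154 × (1/28 + 1/23)) = 3.6509
t = (x̄₁ - x̄₂) / SE = (62.50 - 57.22) / 3.6509 = 5.28 / 3.6509 = 1.446
p-value = 0.1545

Since p-value > α = 0.01, we fail to reject H₀.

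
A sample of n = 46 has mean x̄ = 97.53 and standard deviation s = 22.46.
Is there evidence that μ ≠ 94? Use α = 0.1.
One-sample t-test:
H₀: μ = 94
H₁: μ ≠ 94
df = n - 1 = 45
t = (x̄ - μ₀) / (s/√n) = (97.53 - 94) / (22.46/√46) = 1.066
p-value = 0.2921

Since p-value > α = 0.1, we fail to reject H₀.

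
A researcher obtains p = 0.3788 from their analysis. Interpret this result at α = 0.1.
Since p = 0.3788 > α = 0.1, fail to reject H₀.
There is insufficient evidence to reject the null hypothesis; the result is not statistically significant at the 0.1 level.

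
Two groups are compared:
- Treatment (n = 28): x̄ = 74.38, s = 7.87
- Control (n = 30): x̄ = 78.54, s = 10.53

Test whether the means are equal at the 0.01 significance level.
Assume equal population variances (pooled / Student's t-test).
Student's two-sample t-test (equal variances):
H₀: μ₁ = μ₂
H₁: μ₁ ≠ μ₂
df = n₁ + n₂ - 2 = 56
Pooled variance s_p² = [(n₁-1)s₁² + (n₂-1)s₂²] / (n₁ + n₂ - 2) = [(27)(7.87²) + (29)(10.53²)] / 56 = 87.2829
SE = √(s_p²(1/n₁ + 1/n₂)) = √(87.2829 × (1/28 + 1/30)) = 2.4549
t = (x̄₁ - x̄₂) / SE = (74.38 - 78.54) / 2.4549 = -4.16 / 2.4549 = -1.695
p-value = 0.0957

Since p-value > α = 0.01, we fail to reject H₀.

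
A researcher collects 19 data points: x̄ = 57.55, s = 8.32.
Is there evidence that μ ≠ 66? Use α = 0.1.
One-sample t-test:
H₀: μ = 66
H₁: μ ≠ 66
df = n - 1 = 18
t = (x̄ - μ₀) / (s/√n) = (57.55 - 66) / (8.32/√19) = -4.427
p-value = 0.0003

Since p-value < α = 0.1, we reject H₀.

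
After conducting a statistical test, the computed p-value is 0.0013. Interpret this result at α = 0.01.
Since p = 0.0013 < α = 0.01, reject H₀.
There is sufficient evidence to reject the null hypothesis; the result is statistically significant at the 0.01 level.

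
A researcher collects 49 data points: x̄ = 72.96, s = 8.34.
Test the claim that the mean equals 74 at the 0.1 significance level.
One-sample t-test:
H₀: μ = 74
H₁: μ ≠ 74
df = n - 1 = 48
t = (x̄ - μ₀) / (s/√n) = (72.96 - 74) / (8.34/√49) = -0.873
p-value = 0.3871

Since p-value > α = 0.1, we fail to reject H₀.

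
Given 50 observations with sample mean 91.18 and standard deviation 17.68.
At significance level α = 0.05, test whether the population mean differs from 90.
One-sample t-test:
H₀: μ = 90
H₁: μ ≠ 90
df = n - 1 = 49
t = (x̄ - μ₀) / (s/√n) = (91.18 - 90) / (17.68/√50) = 0.472
p-value = 0.6391

Since p-value > α = 0.05, we fail to reject H₀.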